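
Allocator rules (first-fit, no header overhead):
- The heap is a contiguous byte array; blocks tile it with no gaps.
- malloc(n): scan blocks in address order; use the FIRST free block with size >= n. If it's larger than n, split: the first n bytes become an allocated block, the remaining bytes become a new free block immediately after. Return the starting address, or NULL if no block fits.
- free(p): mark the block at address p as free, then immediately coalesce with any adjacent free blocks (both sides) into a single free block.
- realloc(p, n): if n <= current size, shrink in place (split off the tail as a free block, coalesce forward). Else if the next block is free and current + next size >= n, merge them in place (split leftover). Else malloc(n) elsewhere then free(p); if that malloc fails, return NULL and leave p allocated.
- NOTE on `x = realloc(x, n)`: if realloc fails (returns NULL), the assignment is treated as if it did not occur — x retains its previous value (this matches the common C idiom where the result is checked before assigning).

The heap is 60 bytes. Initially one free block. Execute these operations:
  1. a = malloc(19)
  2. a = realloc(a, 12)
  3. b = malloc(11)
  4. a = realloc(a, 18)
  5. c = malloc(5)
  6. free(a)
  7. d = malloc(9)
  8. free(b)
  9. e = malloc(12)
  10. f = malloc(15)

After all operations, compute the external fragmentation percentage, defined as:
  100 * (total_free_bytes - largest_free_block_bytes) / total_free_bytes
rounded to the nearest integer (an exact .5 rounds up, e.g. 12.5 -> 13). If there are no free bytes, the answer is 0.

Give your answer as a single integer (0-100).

Op 1: a = malloc(19) -> a = 0; heap: [0-18 ALLOC][19-59 FREE]
Op 2: a = realloc(a, 12) -> a = 0; heap: [0-11 ALLOC][12-59 FREE]
Op 3: b = malloc(11) -> b = 12; heap: [0-11 ALLOC][12-22 ALLOC][23-59 FREE]
Op 4: a = realloc(a, 18) -> a = 23; heap: [0-11 FREE][12-22 ALLOC][23-40 ALLOC][41-59 FREE]
Op 5: c = malloc(5) -> c = 0; heap: [0-4 ALLOC][5-11 FREE][12-22 ALLOC][23-40 ALLOC][41-59 FREE]
Op 6: free(a) -> (freed a); heap: [0-4 ALLOC][5-11 FREE][12-22 ALLOC][23-59 FREE]
Op 7: d = malloc(9) -> d = 23; heap: [0-4 ALLOC][5-11 FREE][12-22 ALLOC][23-31 ALLOC][32-59 FREE]
Op 8: free(b) -> (freed b); heap: [0-4 ALLOC][5-22 FREE][23-31 ALLOC][32-59 FREE]
Op 9: e = malloc(12) -> e = 5; heap: [0-4 ALLOC][5-16 ALLOC][17-22 FREE][23-31 ALLOC][32-59 FREE]
Op 10: f = malloc(15) -> f = 32; heap: [0-4 ALLOC][5-16 ALLOC][17-22 FREE][23-31 ALLOC][32-46 ALLOC][47-59 FREE]
Free blocks: [6 13] total_free=19 largest=13 -> 100*(19-13)/19 = 600/19 ≈ 31.579 -> rounds to 32

Answer: 32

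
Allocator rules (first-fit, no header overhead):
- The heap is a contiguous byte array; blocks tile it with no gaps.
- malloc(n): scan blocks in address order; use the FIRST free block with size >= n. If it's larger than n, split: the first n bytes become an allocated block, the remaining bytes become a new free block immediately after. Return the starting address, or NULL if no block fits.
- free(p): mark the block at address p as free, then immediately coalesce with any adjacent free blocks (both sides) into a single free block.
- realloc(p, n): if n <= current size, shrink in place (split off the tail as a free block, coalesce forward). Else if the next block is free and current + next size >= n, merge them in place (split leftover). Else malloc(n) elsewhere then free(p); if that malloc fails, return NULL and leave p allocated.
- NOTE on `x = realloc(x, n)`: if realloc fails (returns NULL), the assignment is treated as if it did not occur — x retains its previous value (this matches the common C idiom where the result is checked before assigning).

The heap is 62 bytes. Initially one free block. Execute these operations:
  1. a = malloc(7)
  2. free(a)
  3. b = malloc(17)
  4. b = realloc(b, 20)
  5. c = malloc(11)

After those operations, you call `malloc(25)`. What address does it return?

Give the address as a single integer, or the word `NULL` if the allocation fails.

Answer: 31

Derivation:
Op 1: a = malloc(7) -> a = 0; heap: [0-6 ALLOC][7-61 FREE]
Op 2: free(a) -> (freed a); heap: [0-61 FREE]
Op 3: b = malloc(17) -> b = 0; heap: [0-16 ALLOC][17-61 FREE]
Op 4: b = realloc(b, 20) -> b = 0; heap: [0-19 ALLOC][20-61 FREE]
Op 5: c = malloc(11) -> c = 20; heap: [0-19 ALLOC][20-30 ALLOC][31-61 FREE]
malloc(25): first-fit scan over [0-19 ALLOC][20-30 ALLOC][31-61 FREE] -> 31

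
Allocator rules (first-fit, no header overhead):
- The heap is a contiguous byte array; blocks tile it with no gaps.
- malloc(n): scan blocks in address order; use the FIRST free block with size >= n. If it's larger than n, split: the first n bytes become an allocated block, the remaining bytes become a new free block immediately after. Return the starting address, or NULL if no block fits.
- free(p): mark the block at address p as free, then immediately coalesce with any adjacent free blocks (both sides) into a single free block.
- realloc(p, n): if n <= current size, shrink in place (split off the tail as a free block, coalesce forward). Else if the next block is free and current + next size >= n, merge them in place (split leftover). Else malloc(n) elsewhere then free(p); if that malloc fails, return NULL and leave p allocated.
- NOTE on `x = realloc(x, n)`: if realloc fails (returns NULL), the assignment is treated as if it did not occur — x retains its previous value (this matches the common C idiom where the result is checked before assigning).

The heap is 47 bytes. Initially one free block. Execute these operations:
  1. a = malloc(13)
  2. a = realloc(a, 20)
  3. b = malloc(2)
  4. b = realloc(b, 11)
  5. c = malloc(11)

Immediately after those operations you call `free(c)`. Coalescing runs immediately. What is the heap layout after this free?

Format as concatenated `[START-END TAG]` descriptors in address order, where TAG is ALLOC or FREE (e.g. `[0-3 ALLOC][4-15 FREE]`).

Answer: [0-19 ALLOC][20-30 ALLOC][31-46 FREE]

Derivation:
Op 1: a = malloc(13) -> a = 0; heap: [0-12 ALLOC][13-46 FREE]
Op 2: a = realloc(a, 20) -> a = 0; heap: [0-19 ALLOC][20-46 FREE]
Op 3: b = malloc(2) -> b = 20; heap: [0-19 ALLOC][20-21 ALLOC][22-46 FREE]
Op 4: b = realloc(b, 11) -> b = 20; heap: [0-19 ALLOC][20-30 ALLOC][31-46 FREE]
Op 5: c = malloc(11) -> c = 31; heap: [0-19 ALLOC][20-30 ALLOC][31-41 ALLOC][42-46 FREE]
free(c): c = 31 -> block [31-41 ALLOC]; mark free, coalesce with adjacent free neighbors -> [0-19 ALLOC][20-30 ALLOC][31-46 FREE]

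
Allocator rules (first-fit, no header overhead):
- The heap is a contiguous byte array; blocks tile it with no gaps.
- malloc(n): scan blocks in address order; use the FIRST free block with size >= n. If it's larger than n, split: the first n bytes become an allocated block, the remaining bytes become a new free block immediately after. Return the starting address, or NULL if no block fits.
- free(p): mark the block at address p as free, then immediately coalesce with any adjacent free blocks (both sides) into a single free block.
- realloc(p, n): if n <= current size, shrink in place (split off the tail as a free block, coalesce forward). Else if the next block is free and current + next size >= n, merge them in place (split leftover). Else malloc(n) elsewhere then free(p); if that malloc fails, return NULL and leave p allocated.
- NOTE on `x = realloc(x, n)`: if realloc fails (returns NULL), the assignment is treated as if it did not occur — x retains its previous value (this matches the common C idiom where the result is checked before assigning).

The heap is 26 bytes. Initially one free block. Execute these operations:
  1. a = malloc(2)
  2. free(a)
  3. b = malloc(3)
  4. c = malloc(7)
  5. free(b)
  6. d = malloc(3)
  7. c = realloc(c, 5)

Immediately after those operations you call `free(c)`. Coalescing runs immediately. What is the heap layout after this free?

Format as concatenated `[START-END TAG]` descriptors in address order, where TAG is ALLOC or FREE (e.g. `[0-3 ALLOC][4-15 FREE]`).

Op 1: a = malloc(2) -> a = 0; heap: [0-1 ALLOC][2-25 FREE]
Op 2: free(a) -> (freed a); heap: [0-25 FREE]
Op 3: b = malloc(3) -> b = 0; heap: [0-2 ALLOC][3-25 FREE]
Op 4: c = malloc(7) -> c = 3; heap: [0-2 ALLOC][3-9 ALLOC][10-25 FREE]
Op 5: free(b) -> (freed b); heap: [0-2 FREE][3-9 ALLOC][10-25 FREE]
Op 6: d = malloc(3) -> d = 0; heap: [0-2 ALLOC][3-9 ALLOC][10-25 FREE]
Op 7: c = realloc(c, 5) -> c = 3; heap: [0-2 ALLOC][3-7 ALLOC][8-25 FREE]
free(c): c = 3 -> block [3-7 ALLOC]; mark free, coalesce with adjacent free neighbors -> [0-2 ALLOC][3-25 FREE]

Answer: [0-2 ALLOC][3-25 FREE]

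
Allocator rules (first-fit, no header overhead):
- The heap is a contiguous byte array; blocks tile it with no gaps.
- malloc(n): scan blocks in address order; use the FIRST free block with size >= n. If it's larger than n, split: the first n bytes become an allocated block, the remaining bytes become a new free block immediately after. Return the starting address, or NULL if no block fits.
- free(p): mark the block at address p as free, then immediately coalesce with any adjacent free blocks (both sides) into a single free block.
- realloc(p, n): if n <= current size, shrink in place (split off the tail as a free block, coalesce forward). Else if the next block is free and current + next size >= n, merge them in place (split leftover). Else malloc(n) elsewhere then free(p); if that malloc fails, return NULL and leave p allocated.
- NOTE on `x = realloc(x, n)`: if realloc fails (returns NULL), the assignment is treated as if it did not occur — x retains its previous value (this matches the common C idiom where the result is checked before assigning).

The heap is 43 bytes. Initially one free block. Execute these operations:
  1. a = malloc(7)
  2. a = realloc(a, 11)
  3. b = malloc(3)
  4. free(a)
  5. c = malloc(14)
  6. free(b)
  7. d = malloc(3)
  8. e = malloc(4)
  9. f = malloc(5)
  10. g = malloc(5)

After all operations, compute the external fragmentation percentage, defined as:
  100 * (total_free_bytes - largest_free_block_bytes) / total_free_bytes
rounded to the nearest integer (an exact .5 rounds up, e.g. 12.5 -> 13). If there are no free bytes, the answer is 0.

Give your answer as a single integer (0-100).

Answer: 17

Derivation:
Op 1: a = malloc(7) -> a = 0; heap: [0-6 ALLOC][7-42 FREE]
Op 2: a = realloc(a, 11) -> a = 0; heap: [0-10 ALLOC][11-42 FREE]
Op 3: b = malloc(3) -> b = 11; heap: [0-10 ALLOC][11-13 ALLOC][14-42 FREE]
Op 4: free(a) -> (freed a); heap: [0-10 FREE][11-13 ALLOC][14-42 FREE]
Op 5: c = malloc(14) -> c = 14; heap: [0-10 FREE][11-13 ALLOC][14-27 ALLOC][28-42 FREE]
Op 6: free(b) -> (freed b); heap: [0-13 FREE][14-27 ALLOC][28-42 FREE]
Op 7: d = malloc(3) -> d = 0; heap: [0-2 ALLOC][3-13 FREE][14-27 ALLOC][28-42 FREE]
Op 8: e = malloc(4) -> e = 3; heap: [0-2 ALLOC][3-6 ALLOC][7-13 FREE][14-27 ALLOC][28-42 FREE]
Op 9: f = malloc(5) -> f = 7; heap: [0-2 ALLOC][3-6 ALLOC][7-11 ALLOC][12-13 FREE][14-27 ALLOC][28-42 FREE]
Op 10: g = malloc(5) -> g = 28; heap: [0-2 ALLOC][3-6 ALLOC][7-11 ALLOC][12-13 FREE][14-27 ALLOC][28-32 ALLOC][33-42 FREE]
Free blocks: [2 10] total_free=12 largest=10 -> 100*(12-10)/12 = 200/12 ≈ 16.667 -> rounds to 17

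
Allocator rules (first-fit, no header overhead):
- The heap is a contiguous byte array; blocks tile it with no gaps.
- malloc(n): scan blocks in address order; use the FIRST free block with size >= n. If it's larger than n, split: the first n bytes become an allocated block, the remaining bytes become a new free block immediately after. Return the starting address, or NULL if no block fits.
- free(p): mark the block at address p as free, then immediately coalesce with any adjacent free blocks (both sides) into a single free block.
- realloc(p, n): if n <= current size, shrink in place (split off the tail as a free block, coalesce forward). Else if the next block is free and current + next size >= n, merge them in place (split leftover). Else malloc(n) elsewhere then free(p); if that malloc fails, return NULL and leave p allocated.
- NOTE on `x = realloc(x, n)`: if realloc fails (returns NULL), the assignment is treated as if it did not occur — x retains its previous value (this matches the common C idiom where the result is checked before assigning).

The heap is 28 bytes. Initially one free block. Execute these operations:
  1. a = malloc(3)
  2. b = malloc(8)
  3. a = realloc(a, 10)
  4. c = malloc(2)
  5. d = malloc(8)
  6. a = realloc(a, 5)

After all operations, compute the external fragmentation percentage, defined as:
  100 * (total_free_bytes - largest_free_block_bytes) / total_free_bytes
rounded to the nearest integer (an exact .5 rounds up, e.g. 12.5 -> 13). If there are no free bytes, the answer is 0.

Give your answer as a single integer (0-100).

Op 1: a = malloc(3) -> a = 0; heap: [0-2 ALLOC][3-27 FREE]
Op 2: b = malloc(8) -> b = 3; heap: [0-2 ALLOC][3-10 ALLOC][11-27 FREE]
Op 3: a = realloc(a, 10) -> a = 11; heap: [0-2 FREE][3-10 ALLOC][11-20 ALLOC][21-27 FREE]
Op 4: c = malloc(2) -> c = 0; heap: [0-1 ALLOC][2-2 FREE][3-10 ALLOC][11-20 ALLOC][21-27 FREE]
Op 5: d = malloc(8) -> d = NULL; heap: [0-1 ALLOC][2-2 FREE][3-10 ALLOC][11-20 ALLOC][21-27 FREE]
Op 6: a = realloc(a, 5) -> a = 11; heap: [0-1 ALLOC][2-2 FREE][3-10 ALLOC][11-15 ALLOC][16-27 FREE]
Free blocks: [1 12] total_free=13 largest=12 -> 100*(13-12)/13 = 100/13 ≈ 7.692 -> rounds to 8

Answer: 8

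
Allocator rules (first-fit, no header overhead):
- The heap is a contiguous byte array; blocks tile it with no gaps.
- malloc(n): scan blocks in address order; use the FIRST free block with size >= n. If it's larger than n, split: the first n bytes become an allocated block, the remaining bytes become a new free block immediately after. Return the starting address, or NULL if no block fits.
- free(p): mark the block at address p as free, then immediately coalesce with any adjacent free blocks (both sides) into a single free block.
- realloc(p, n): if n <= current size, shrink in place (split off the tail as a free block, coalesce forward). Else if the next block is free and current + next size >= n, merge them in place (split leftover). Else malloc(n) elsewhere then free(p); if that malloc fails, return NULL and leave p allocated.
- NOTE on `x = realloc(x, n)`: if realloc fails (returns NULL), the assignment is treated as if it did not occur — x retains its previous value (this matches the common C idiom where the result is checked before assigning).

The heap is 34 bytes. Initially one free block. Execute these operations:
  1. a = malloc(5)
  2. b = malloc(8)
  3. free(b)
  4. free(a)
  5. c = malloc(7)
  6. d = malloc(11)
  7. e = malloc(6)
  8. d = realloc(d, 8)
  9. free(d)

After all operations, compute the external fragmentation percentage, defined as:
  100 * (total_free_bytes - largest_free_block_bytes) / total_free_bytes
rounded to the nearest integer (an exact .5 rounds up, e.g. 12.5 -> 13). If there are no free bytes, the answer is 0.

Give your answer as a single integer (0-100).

Answer: 48

Derivation:
Op 1: a = malloc(5) -> a = 0; heap: [0-4 ALLOC][5-33 FREE]
Op 2: b = malloc(8) -> b = 5; heap: [0-4 ALLOC][5-12 ALLOC][13-33 FREE]
Op 3: free(b) -> (freed b); heap: [0-4 ALLOC][5-33 FREE]
Op 4: free(a) -> (freed a); heap: [0-33 FREE]
Op 5: c = malloc(7) -> c = 0; heap: [0-6 ALLOC][7-33 FREE]
Op 6: d = malloc(11) -> d = 7; heap: [0-6 ALLOC][7-17 ALLOC][18-33 FREE]
Op 7: e = malloc(6) -> e = 18; heap: [0-6 ALLOC][7-17 ALLOC][18-23 ALLOC][24-33 FREE]
Op 8: d = realloc(d, 8) -> d = 7; heap: [0-6 ALLOC][7-14 ALLOC][15-17 FREE][18-23 ALLOC][24-33 FREE]
Op 9: free(d) -> (freed d); heap: [0-6 ALLOC][7-17 FREE][18-23 ALLOC][24-33 FREE]
Free blocks: [11 10] total_free=21 largest=11 -> 100*(21-11)/21 = 1000/21 ≈ 47.619 -> rounds to 48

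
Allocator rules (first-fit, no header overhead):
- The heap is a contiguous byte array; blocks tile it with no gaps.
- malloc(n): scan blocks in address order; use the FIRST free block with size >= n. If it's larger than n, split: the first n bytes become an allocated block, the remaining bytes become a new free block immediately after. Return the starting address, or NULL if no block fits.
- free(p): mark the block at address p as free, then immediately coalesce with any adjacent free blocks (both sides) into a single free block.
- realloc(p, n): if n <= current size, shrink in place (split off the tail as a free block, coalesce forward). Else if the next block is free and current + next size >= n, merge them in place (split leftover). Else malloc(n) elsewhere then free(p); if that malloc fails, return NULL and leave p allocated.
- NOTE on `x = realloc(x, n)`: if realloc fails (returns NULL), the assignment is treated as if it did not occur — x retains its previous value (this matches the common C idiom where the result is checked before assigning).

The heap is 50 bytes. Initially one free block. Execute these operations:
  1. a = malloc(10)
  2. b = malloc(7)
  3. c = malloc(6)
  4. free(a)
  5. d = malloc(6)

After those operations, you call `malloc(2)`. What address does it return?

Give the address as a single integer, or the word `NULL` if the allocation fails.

Op 1: a = malloc(10) -> a = 0; heap: [0-9 ALLOC][10-49 FREE]
Op 2: b = malloc(7) -> b = 10; heap: [0-9 ALLOC][10-16 ALLOC][17-49 FREE]
Op 3: c = malloc(6) -> c = 17; heap: [0-9 ALLOC][10-16 ALLOC][17-22 ALLOC][23-49 FREE]
Op 4: free(a) -> (freed a); heap: [0-9 FREE][10-16 ALLOC][17-22 ALLOC][23-49 FREE]
Op 5: d = malloc(6) -> d = 0; heap: [0-5 ALLOC][6-9 FREE][10-16 ALLOC][17-22 ALLOC][23-49 FREE]
malloc(2): first-fit scan over [0-5 ALLOC][6-9 FREE][10-16 ALLOC][17-22 ALLOC][23-49 FREE] -> 6

Answer: 6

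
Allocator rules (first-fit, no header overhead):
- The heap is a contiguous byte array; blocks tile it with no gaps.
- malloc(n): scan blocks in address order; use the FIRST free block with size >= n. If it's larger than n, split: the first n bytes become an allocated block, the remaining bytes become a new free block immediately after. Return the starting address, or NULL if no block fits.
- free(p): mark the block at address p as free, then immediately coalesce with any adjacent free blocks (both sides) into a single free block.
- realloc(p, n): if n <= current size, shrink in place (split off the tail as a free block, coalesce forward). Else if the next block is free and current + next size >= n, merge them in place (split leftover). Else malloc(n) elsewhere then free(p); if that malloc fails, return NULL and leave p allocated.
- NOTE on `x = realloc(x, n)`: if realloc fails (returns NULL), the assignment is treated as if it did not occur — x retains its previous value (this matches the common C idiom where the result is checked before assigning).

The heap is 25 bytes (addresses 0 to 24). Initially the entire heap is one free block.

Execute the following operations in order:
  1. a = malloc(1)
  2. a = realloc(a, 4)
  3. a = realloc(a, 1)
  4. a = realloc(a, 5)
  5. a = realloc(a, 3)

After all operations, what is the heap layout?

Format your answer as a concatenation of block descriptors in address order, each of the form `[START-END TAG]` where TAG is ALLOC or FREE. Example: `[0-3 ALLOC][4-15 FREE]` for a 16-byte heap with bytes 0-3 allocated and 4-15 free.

Answer: [0-2 ALLOC][3-24 FREE]

Derivation:
Op 1: a = malloc(1) -> a = 0; heap: [0-0 ALLOC][1-24 FREE]
Op 2: a = realloc(a, 4) -> a = 0; heap: [0-3 ALLOC][4-24 FREE]
Op 3: a = realloc(a, 1) -> a = 0; heap: [0-0 ALLOC][1-24 FREE]
Op 4: a = realloc(a, 5) -> a = 0; heap: [0-4 ALLOC][5-24 FREE]
Op 5: a = realloc(a, 3) -> a = 0; heap: [0-2 ALLOC][3-24 FREE]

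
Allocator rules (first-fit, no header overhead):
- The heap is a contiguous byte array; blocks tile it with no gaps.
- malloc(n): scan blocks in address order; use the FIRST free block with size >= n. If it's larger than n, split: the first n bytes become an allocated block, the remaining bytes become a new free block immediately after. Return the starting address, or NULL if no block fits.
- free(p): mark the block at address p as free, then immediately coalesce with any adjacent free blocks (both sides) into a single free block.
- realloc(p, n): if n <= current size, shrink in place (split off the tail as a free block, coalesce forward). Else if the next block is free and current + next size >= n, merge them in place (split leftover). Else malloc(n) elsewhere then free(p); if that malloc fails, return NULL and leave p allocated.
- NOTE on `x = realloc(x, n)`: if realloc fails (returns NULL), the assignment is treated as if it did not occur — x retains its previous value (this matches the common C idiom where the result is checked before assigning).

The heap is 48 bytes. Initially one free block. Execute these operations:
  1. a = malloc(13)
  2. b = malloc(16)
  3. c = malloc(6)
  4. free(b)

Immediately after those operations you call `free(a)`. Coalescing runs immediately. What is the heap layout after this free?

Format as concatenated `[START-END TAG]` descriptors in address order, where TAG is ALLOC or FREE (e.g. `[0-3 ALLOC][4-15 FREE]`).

Op 1: a = malloc(13) -> a = 0; heap: [0-12 ALLOC][13-47 FREE]
Op 2: b = malloc(16) -> b = 13; heap: [0-12 ALLOC][13-28 ALLOC][29-47 FREE]
Op 3: c = malloc(6) -> c = 29; heap: [0-12 ALLOC][13-28 ALLOC][29-34 ALLOC][35-47 FREE]
Op 4: free(b) -> (freed b); heap: [0-12 ALLOC][13-28 FREE][29-34 ALLOC][35-47 FREE]
free(a): a = 0 -> block [0-12 ALLOC]; mark free, coalesce with adjacent free neighbors -> [0-28 FREE][29-34 ALLOC][35-47 FREE]

Answer: [0-28 FREE][29-34 ALLOC][35-47 FREE]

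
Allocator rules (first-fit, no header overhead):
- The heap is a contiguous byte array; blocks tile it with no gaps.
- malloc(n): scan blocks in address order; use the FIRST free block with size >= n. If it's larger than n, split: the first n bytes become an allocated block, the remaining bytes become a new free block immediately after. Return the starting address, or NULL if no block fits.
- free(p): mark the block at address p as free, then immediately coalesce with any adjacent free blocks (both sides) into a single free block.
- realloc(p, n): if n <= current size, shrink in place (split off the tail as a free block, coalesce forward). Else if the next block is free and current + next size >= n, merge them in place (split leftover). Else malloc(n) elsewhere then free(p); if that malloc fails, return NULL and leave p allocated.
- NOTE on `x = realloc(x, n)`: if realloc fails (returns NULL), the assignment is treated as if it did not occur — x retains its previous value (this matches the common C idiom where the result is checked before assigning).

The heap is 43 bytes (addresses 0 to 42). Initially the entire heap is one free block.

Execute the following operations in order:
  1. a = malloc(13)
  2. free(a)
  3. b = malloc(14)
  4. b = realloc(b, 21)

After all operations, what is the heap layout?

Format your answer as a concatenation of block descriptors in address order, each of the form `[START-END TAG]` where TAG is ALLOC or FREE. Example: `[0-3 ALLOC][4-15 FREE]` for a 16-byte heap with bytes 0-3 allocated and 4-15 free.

Answer: [0-20 ALLOC][21-42 FREE]

Derivation:
Op 1: a = malloc(13) -> a = 0; heap: [0-12 ALLOC][13-42 FREE]
Op 2: free(a) -> (freed a); heap: [0-42 FREE]
Op 3: b = malloc(14) -> b = 0; heap: [0-13 ALLOC][14-42 FREE]
Op 4: b = realloc(b, 21) -> b = 0; heap: [0-20 ALLOC][21-42 FREE]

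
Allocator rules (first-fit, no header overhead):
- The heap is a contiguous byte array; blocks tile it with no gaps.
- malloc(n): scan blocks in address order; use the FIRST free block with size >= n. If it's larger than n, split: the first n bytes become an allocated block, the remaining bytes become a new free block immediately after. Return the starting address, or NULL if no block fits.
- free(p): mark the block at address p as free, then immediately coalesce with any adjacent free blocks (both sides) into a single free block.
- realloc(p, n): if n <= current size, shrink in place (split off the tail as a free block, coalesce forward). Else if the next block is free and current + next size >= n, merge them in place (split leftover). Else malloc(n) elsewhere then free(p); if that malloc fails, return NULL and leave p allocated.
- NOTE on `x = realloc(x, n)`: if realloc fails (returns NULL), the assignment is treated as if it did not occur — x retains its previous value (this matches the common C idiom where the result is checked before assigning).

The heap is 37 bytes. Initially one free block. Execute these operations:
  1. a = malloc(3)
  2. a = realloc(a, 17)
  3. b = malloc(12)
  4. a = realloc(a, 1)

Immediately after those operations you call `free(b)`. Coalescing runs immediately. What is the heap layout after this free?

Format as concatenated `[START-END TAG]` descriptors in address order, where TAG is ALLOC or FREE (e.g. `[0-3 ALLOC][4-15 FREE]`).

Op 1: a = malloc(3) -> a = 0; heap: [0-2 ALLOC][3-36 FREE]
Op 2: a = realloc(a, 17) -> a = 0; heap: [0-16 ALLOC][17-36 FREE]
Op 3: b = malloc(12) -> b = 17; heap: [0-16 ALLOC][17-28 ALLOC][29-36 FREE]
Op 4: a = realloc(a, 1) -> a = 0; heap: [0-0 ALLOC][1-16 FREE][17-28 ALLOC][29-36 FREE]
free(b): b = 17 -> block [17-28 ALLOC]; mark free, coalesce with adjacent free neighbors -> [0-0 ALLOC][1-36 FREE]

Answer: [0-0 ALLOC][1-36 FREE]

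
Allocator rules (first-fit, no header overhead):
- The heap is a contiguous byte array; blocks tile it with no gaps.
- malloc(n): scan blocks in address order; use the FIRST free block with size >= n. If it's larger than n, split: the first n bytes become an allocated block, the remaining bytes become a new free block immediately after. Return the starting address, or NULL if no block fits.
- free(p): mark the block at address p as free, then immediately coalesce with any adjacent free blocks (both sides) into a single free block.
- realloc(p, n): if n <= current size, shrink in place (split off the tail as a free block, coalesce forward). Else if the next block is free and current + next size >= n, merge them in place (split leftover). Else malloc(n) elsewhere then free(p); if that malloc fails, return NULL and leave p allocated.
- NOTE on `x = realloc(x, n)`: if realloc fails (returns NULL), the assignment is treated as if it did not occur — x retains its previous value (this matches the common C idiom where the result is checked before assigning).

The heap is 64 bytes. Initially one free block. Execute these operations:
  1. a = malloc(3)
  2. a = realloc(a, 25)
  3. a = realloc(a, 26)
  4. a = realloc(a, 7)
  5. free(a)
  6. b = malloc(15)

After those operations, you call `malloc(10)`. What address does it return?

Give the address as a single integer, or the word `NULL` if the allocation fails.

Answer: 15

Derivation:
Op 1: a = malloc(3) -> a = 0; heap: [0-2 ALLOC][3-63 FREE]
Op 2: a = realloc(a, 25) -> a = 0; heap: [0-24 ALLOC][25-63 FREE]
Op 3: a = realloc(a, 26) -> a = 0; heap: [0-25 ALLOC][26-63 FREE]
Op 4: a = realloc(a, 7) -> a = 0; heap: [0-6 ALLOC][7-63 FREE]
Op 5: free(a) -> (freed a); heap: [0-63 FREE]
Op 6: b = malloc(15) -> b = 0; heap: [0-14 ALLOC][15-63 FREE]
malloc(10): first-fit scan over [0-14 ALLOC][15-63 FREE] -> 15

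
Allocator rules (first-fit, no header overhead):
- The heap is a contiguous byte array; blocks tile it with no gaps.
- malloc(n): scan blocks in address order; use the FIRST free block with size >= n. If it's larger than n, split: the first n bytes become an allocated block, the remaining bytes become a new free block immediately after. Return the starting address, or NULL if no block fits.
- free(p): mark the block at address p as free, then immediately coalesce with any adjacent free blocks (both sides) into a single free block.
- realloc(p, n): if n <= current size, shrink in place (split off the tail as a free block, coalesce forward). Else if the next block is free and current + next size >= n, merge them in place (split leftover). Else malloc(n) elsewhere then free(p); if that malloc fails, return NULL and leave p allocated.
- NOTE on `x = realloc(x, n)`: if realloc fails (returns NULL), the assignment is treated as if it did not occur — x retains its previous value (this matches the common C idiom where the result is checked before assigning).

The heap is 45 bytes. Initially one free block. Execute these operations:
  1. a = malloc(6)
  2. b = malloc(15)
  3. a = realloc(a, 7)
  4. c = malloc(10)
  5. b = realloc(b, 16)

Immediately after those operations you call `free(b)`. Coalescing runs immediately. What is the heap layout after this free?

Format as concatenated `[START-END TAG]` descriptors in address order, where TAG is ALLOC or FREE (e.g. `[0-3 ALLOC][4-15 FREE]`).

Op 1: a = malloc(6) -> a = 0; heap: [0-5 ALLOC][6-44 FREE]
Op 2: b = malloc(15) -> b = 6; heap: [0-5 ALLOC][6-20 ALLOC][21-44 FREE]
Op 3: a = realloc(a, 7) -> a = 21; heap: [0-5 FREE][6-20 ALLOC][21-27 ALLOC][28-44 FREE]
Op 4: c = malloc(10) -> c = 28; heap: [0-5 FREE][6-20 ALLOC][21-27 ALLOC][28-37 ALLOC][38-44 FREE]
Op 5: b = realloc(b, 16) -> NULL (b unchanged); heap: [0-5 FREE][6-20 ALLOC][21-27 ALLOC][28-37 ALLOC][38-44 FREE]
free(b): b = 6 -> block [6-20 ALLOC]; mark free, coalesce with adjacent free neighbors -> [0-20 FREE][21-27 ALLOC][28-37 ALLOC][38-44 FREE]

Answer: [0-20 FREE][21-27 ALLOC][28-37 ALLOC][38-44 FREE]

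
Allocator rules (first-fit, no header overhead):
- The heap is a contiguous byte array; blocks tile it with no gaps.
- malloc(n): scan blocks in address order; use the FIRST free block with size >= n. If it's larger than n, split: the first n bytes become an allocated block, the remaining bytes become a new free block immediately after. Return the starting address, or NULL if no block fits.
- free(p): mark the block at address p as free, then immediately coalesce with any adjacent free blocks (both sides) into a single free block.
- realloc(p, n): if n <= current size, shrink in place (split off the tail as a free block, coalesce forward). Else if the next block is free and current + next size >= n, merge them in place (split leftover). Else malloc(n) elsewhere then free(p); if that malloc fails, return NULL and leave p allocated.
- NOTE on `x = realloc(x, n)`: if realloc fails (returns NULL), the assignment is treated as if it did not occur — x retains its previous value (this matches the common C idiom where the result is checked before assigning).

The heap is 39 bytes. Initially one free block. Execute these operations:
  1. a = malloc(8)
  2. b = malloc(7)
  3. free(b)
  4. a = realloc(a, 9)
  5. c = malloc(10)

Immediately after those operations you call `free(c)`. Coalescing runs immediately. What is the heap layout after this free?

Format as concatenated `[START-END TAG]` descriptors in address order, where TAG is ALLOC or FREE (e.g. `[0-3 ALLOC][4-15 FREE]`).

Answer: [0-8 ALLOC][9-38 FREE]

Derivation:
Op 1: a = malloc(8) -> a = 0; heap: [0-7 ALLOC][8-38 FREE]
Op 2: b = malloc(7) -> b = 8; heap: [0-7 ALLOC][8-14 ALLOC][15-38 FREE]
Op 3: free(b) -> (freed b); heap: [0-7 ALLOC][8-38 FREE]
Op 4: a = realloc(a, 9) -> a = 0; heap: [0-8 ALLOC][9-38 FREE]
Op 5: c = malloc(10) -> c = 9; heap: [0-8 ALLOC][9-18 ALLOC][19-38 FREE]
free(c): c = 9 -> block [9-18 ALLOC]; mark free, coalesce with adjacent free neighbors -> [0-8 ALLOC][9-38 FREE]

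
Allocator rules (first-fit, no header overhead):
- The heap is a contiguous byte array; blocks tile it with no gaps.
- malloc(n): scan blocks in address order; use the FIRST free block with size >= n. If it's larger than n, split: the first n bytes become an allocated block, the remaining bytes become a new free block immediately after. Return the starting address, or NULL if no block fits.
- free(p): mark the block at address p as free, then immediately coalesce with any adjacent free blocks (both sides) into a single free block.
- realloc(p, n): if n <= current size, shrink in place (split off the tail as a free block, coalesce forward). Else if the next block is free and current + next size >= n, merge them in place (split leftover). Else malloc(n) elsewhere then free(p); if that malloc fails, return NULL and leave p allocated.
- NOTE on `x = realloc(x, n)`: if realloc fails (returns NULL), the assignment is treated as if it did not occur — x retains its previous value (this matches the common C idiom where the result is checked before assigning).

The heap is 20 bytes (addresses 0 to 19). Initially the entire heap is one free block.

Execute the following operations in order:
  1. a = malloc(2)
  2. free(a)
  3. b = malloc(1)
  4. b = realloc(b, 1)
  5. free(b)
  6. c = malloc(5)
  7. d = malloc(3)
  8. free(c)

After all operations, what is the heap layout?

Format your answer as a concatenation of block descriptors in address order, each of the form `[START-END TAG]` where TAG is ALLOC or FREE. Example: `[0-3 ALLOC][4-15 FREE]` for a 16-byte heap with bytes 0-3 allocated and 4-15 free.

Answer: [0-4 FREE][5-7 ALLOC][8-19 FREE]

Derivation:
Op 1: a = malloc(2) -> a = 0; heap: [0-1 ALLOC][2-19 FREE]
Op 2: free(a) -> (freed a); heap: [0-19 FREE]
Op 3: b = malloc(1) -> b = 0; heap: [0-0 ALLOC][1-19 FREE]
Op 4: b = realloc(b, 1) -> b = 0; heap: [0-0 ALLOC][1-19 FREE]
Op 5: free(b) -> (freed b); heap: [0-19 FREE]
Op 6: c = malloc(5) -> c = 0; heap: [0-4 ALLOC][5-19 FREE]
Op 7: d = malloc(3) -> d = 5; heap: [0-4 ALLOC][5-7 ALLOC][8-19 FREE]
Op 8: free(c) -> (freed c); heap: [0-4 FREE][5-7 ALLOC][8-19 FREE]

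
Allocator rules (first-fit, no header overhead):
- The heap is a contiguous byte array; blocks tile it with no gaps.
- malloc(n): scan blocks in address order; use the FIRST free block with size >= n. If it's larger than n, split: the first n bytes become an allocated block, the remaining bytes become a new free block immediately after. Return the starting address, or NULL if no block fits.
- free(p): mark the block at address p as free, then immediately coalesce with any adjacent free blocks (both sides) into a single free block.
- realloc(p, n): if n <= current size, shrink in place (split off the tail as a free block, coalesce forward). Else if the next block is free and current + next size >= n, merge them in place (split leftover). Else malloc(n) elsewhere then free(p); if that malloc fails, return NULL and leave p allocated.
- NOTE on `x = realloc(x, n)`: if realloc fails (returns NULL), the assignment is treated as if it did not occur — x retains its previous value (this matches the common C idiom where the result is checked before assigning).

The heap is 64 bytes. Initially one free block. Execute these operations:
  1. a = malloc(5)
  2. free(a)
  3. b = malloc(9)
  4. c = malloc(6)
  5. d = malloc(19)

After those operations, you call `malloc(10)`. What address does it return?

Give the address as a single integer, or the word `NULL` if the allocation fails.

Op 1: a = malloc(5) -> a = 0; heap: [0-4 ALLOC][5-63 FREE]
Op 2: free(a) -> (freed a); heap: [0-63 FREE]
Op 3: b = malloc(9) -> b = 0; heap: [0-8 ALLOC][9-63 FREE]
Op 4: c = malloc(6) -> c = 9; heap: [0-8 ALLOC][9-14 ALLOC][15-63 FREE]
Op 5: d = malloc(19) -> d = 15; heap: [0-8 ALLOC][9-14 ALLOC][15-33 ALLOC][34-63 FREE]
malloc(10): first-fit scan over [0-8 ALLOC][9-14 ALLOC][15-33 ALLOC][34-63 FREE] -> 34

Answer: 34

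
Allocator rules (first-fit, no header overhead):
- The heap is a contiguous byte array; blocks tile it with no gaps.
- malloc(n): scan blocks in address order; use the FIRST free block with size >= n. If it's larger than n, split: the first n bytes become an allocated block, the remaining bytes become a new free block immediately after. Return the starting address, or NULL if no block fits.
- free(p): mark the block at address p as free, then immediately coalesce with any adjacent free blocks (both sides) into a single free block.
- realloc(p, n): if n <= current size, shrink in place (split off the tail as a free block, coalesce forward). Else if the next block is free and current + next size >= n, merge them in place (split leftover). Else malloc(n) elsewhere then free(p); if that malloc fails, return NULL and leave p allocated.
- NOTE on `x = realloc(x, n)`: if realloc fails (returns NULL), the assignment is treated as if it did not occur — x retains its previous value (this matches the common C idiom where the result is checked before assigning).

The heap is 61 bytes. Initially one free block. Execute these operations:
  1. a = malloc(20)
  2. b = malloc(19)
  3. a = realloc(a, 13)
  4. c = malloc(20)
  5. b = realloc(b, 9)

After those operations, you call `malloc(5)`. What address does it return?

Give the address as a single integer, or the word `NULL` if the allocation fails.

Answer: 13

Derivation:
Op 1: a = malloc(20) -> a = 0; heap: [0-19 ALLOC][20-60 FREE]
Op 2: b = malloc(19) -> b = 20; heap: [0-19 ALLOC][20-38 ALLOC][39-60 FREE]
Op 3: a = realloc(a, 13) -> a = 0; heap: [0-12 ALLOC][13-19 FREE][20-38 ALLOC][39-60 FREE]
Op 4: c = malloc(20) -> c = 39; heap: [0-12 ALLOC][13-19 FREE][20-38 ALLOC][39-58 ALLOC][59-60 FREE]
Op 5: b = realloc(b, 9) -> b = 20; heap: [0-12 ALLOC][13-19 FREE][20-28 ALLOC][29-38 FREE][39-58 ALLOC][59-60 FREE]
malloc(5): first-fit scan over [0-12 ALLOC][13-19 FREE][20-28 ALLOC][29-38 FREE][39-58 ALLOC][59-60 FREE] -> 13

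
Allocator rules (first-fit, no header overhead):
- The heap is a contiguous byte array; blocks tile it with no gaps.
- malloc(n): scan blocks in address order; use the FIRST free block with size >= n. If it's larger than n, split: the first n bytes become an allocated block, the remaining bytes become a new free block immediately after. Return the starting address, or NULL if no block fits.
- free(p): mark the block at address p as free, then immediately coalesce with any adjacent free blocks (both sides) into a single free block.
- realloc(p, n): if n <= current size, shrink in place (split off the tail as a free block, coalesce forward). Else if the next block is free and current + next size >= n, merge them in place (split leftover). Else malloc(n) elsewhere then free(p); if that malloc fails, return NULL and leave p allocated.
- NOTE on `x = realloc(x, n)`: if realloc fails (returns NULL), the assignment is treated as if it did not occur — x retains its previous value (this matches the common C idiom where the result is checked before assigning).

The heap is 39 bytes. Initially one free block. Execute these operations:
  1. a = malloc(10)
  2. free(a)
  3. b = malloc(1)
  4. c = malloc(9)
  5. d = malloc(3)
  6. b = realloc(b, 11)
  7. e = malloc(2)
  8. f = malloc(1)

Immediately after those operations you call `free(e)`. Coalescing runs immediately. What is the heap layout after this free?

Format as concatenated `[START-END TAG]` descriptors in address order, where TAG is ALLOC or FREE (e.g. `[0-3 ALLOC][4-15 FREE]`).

Answer: [0-0 ALLOC][1-9 ALLOC][10-12 ALLOC][13-23 ALLOC][24-38 FREE]

Derivation:
Op 1: a = malloc(10) -> a = 0; heap: [0-9 ALLOC][10-38 FREE]
Op 2: free(a) -> (freed a); heap: [0-38 FREE]
Op 3: b = malloc(1) -> b = 0; heap: [0-0 ALLOC][1-38 FREE]
Op 4: c = malloc(9) -> c = 1; heap: [0-0 ALLOC][1-9 ALLOC][10-38 FREE]
Op 5: d = malloc(3) -> d = 10; heap: [0-0 ALLOC][1-9 ALLOC][10-12 ALLOC][13-38 FREE]
Op 6: b = realloc(b, 11) -> b = 13; heap: [0-0 FREE][1-9 ALLOC][10-12 ALLOC][13-23 ALLOC][24-38 FREE]
Op 7: e = malloc(2) -> e = 24; heap: [0-0 FREE][1-9 ALLOC][10-12 ALLOC][13-23 ALLOC][24-25 ALLOC][26-38 FREE]
Op 8: f = malloc(1) -> f = 0; heap: [0-0 ALLOC][1-9 ALLOC][10-12 ALLOC][13-23 ALLOC][24-25 ALLOC][26-38 FREE]
free(e): e = 24 -> block [24-25 ALLOC]; mark free, coalesce with adjacent free neighbors -> [0-0 ALLOC][1-9 ALLOC][10-12 ALLOC][13-23 ALLOC][24-38 FREE]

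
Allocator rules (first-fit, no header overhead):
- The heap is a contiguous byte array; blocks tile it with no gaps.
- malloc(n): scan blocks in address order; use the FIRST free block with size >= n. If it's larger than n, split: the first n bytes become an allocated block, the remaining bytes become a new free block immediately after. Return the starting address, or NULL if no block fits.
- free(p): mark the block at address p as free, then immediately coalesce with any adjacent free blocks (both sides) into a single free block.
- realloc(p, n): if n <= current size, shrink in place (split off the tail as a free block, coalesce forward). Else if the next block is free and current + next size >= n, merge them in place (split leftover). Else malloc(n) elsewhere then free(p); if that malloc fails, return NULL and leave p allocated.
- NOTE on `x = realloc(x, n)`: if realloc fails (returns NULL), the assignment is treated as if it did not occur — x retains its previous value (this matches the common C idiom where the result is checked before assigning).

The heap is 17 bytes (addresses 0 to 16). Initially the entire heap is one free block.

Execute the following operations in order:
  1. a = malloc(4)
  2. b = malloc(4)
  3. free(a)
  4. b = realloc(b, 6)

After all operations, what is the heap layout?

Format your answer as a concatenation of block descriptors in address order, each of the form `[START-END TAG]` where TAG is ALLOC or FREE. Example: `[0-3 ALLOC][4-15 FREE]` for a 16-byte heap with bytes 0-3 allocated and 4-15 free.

Answer: [0-3 FREE][4-9 ALLOC][10-16 FREE]

Derivation:
Op 1: a = malloc(4) -> a = 0; heap: [0-3 ALLOC][4-16 FREE]
Op 2: b = malloc(4) -> b = 4; heap: [0-3 ALLOC][4-7 ALLOC][8-16 FREE]
Op 3: free(a) -> (freed a); heap: [0-3 FREE][4-7 ALLOC][8-16 FREE]
Op 4: b = realloc(b, 6) -> b = 4; heap: [0-3 FREE][4-9 ALLOC][10-16 FREE]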